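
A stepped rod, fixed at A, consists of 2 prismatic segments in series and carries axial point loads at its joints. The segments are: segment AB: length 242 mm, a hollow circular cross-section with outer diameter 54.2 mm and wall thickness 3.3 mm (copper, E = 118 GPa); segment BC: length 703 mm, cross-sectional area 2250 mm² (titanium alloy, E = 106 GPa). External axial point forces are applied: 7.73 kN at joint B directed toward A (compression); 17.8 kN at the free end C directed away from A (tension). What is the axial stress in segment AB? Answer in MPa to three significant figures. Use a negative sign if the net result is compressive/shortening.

19.1 MPa

Internal axial forces (sectioning from the free end, tension +): N_BC = 17.8 kN, N_AB = 10.07 kN.
A_AB = 527.7 mm².
σ_AB = N_AB/A_AB = 10070/527.7 = 19.08 MPa.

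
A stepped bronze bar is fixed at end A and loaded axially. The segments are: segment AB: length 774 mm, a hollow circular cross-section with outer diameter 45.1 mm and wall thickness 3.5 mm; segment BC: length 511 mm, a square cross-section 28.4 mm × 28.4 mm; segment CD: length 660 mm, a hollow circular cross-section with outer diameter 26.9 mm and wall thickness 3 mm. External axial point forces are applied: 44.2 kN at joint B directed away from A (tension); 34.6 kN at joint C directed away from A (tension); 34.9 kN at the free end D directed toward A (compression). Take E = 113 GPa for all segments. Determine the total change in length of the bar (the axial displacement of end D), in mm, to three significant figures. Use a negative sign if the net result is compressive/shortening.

-0.249 mm

Internal axial forces (sectioning from the free end, tension +): N_CD = -34.9 kN, N_BC = -0.3 kN, N_AB = 43.9 kN.
A_AB = 457.4 mm².
A_BC = 806.6 mm².
A_CD = 225.3 mm².
δ_AB = 43900·774/(457.4·113000) = 0.6574 mm
δ_BC = -300·511/(806.6·113000) = -0.001682 mm
δ_CD = -34900·660/(225.3·113000) = -0.9049 mm
δ = Σδ_i = -0.2492 mm.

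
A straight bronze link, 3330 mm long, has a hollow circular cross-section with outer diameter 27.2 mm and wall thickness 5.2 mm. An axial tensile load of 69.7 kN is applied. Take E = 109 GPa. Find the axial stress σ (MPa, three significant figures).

A = 359.4 mm².
σ = N/A = 69700/359.4 = 193.9 MPa.

194 MPa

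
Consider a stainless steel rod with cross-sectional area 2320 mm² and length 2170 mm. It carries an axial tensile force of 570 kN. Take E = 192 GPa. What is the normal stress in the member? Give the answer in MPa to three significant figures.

246 MPa

σ = N/A = 570000/2320 = 245.7 MPa.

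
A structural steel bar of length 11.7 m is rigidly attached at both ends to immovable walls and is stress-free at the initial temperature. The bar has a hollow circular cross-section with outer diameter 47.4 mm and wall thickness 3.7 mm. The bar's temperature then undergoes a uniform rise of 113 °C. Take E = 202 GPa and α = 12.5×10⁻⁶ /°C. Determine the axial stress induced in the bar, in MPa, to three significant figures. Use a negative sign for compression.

Free thermal expansion αLΔT = 12.5e-6 · 11700 · 113 = 16.53 mm.
The walls impose strain ε = −(16.53)/11700 = -1.4125e-03; σ = Eε = 202000 · -1.4125e-03 = -285.3 MPa.

-285 MPa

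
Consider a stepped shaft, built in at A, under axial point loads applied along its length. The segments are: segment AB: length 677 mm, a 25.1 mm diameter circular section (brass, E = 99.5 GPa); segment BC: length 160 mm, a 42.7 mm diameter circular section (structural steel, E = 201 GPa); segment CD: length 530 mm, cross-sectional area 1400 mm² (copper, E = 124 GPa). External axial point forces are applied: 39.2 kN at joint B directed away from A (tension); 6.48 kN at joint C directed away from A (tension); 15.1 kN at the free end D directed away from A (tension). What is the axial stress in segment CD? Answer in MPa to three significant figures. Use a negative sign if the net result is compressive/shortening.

Internal axial forces (sectioning from the free end, tension +): N_CD = 15.1 kN, N_BC = 21.58 kN, N_AB = 60.78 kN.
σ_CD = N_CD/A_CD = 15100/1400 = 10.79 MPa.

10.8 MPa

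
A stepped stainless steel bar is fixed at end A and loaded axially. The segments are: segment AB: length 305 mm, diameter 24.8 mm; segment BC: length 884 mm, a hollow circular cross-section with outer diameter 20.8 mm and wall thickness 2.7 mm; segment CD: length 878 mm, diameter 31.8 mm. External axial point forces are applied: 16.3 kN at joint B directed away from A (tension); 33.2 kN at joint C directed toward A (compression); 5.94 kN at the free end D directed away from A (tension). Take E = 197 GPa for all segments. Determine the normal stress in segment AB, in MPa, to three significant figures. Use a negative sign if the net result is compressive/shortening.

-22.7 MPa

Internal axial forces (sectioning from the free end, tension +): N_CD = 5.94 kN, N_BC = -27.26 kN, N_AB = -10.96 kN.
A_AB = 483.1 mm².
σ_AB = N_AB/A_AB = -10960/483.1 = -22.69 MPa.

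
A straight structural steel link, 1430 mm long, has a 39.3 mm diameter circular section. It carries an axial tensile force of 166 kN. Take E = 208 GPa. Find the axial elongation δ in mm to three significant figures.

A = 1213 mm².
δ_mech = NL/(AE) = 166000·1430/(1213·208000) = 0.9408 mm.

0.941 mm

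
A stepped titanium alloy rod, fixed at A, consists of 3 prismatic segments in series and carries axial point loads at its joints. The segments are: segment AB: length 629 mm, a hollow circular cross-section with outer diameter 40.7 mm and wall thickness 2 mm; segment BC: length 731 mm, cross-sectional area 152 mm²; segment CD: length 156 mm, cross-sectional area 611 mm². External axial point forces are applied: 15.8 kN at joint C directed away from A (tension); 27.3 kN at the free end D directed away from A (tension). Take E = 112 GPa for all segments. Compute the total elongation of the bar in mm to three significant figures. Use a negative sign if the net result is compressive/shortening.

Internal axial forces (sectioning from the free end, tension +): N_CD = 27.3 kN, N_BC = 43.1 kN, N_AB = 43.1 kN.
A_AB = 243.2 mm².
δ_AB = 43100·629/(243.2·112000) = 0.9954 mm
δ_BC = 43100·731/(152·112000) = 1.851 mm
δ_CD = 27300·156/(611·112000) = 0.06223 mm
δ = Σδ_i = 2.908 mm.

2.91 mm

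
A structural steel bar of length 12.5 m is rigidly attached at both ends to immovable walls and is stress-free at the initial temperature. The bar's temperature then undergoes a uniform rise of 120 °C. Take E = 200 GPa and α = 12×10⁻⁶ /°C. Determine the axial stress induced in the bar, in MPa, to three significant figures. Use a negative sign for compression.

Free thermal expansion αLΔT = 12e-6 · 12500 · 120 = 18 mm.
The walls impose strain ε = −(18)/12500 = -1.4400e-03; σ = Eε = 200000 · -1.4400e-03 = -288 MPa.

-288 MPa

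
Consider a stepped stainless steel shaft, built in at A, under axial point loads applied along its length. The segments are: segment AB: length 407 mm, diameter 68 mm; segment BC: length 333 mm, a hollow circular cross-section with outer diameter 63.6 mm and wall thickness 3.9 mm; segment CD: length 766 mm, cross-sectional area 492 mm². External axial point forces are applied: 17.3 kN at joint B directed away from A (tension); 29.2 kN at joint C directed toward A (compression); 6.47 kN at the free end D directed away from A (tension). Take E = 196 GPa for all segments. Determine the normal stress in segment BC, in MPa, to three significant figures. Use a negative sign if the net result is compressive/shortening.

Internal axial forces (sectioning from the free end, tension +): N_CD = 6.47 kN, N_BC = -22.73 kN, N_AB = -5.43 kN.
A_BC = 731.5 mm².
σ_BC = N_BC/A_BC = -22730/731.5 = -31.07 MPa.

-31.1 MPa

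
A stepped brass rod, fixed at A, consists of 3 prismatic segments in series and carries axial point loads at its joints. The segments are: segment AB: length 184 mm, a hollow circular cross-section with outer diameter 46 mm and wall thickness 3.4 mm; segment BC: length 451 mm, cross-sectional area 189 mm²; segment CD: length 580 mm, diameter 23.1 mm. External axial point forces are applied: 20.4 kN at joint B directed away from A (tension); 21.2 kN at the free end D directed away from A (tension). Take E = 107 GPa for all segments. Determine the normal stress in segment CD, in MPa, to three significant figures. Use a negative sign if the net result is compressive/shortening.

50.6 MPa

Internal axial forces (sectioning from the free end, tension +): N_CD = 21.2 kN, N_BC = 21.2 kN, N_AB = 41.6 kN.
A_CD = 419.1 mm².
σ_CD = N_CD/A_CD = 21200/419.1 = 50.59 MPa.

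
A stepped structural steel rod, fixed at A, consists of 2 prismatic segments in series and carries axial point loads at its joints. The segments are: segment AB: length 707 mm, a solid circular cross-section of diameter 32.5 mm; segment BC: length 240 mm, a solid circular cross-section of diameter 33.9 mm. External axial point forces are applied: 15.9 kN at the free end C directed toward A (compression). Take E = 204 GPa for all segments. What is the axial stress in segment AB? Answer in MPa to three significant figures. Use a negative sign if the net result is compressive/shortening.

-19.2 MPa

Internal axial forces (sectioning from the free end, tension +): N_BC = -15.9 kN, N_AB = -15.9 kN.
A_AB = 829.6 mm².
σ_AB = N_AB/A_AB = -15900/829.6 = -19.17 MPa.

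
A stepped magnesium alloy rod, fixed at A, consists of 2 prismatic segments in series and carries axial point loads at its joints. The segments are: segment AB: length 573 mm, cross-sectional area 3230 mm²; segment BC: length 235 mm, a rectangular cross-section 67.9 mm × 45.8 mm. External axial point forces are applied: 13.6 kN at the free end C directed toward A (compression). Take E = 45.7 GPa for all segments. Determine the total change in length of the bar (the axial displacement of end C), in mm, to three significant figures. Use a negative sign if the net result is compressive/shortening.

Internal axial forces (sectioning from the free end, tension +): N_BC = -13.6 kN, N_AB = -13.6 kN.
A_BC = 3110 mm².
δ_AB = -13600·573/(3230·45700) = -0.05279 mm
δ_BC = -13600·235/(3110·45700) = -0.02249 mm
δ = Σδ_i = -0.07528 mm.

-0.0753 mm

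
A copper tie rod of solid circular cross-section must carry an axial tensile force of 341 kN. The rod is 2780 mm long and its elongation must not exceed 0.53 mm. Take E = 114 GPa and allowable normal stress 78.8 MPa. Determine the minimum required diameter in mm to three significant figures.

Required area A ≥ P/σ_allow = 341000/78.8 = 4327 mm².
For a solid circular section, d ≥ √(4A/π) = 74.23 mm.
Elongation limit: A ≥ PL/(Eδ_allow) = 341000·2780/(114000·0.53) = 15690 mm² ⇒ d ≥ 141.3 mm.
The elongation limit governs.

141 mm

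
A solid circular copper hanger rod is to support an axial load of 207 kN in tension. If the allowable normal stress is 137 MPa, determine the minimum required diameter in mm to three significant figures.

43.9 mm

Required area A ≥ P/σ_allow = 207000/137 = 1511 mm².
For a solid circular section, d ≥ √(4A/π) = 43.86 mm.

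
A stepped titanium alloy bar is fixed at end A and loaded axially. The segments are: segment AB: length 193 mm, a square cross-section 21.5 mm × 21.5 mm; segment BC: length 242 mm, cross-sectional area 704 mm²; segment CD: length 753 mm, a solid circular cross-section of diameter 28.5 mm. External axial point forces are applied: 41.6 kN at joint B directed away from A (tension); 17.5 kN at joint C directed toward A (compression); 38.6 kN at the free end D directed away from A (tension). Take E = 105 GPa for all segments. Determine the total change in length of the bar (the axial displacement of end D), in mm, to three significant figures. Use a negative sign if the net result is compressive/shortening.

Internal axial forces (sectioning from the free end, tension +): N_CD = 38.6 kN, N_BC = 21.1 kN, N_AB = 62.7 kN.
A_AB = 462.2 mm².
A_CD = 637.9 mm².
δ_AB = 62700·193/(462.2·105000) = 0.2493 mm
δ_BC = 21100·242/(704·105000) = 0.06908 mm
δ_CD = 38600·753/(637.9·105000) = 0.4339 mm
δ = Σδ_i = 0.7523 mm.

0.752 mm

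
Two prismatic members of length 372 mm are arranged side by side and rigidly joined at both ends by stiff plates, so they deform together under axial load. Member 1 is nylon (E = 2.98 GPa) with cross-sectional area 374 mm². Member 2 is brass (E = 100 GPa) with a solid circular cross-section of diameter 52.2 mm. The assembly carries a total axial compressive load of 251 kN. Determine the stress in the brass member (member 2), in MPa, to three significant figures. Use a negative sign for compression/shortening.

A_2 = 2140 mm².
Equal strain + equilibrium ⇒ each member carries load in proportion to AE: A₁E₁ = 1115000 N, A₂E₂ = 214000000 N, ΣAE = 215100000 N.
σ₂ = P·E₂/ΣAE = -251000·100000/215100000 = -116.7 MPa.

-117 MPa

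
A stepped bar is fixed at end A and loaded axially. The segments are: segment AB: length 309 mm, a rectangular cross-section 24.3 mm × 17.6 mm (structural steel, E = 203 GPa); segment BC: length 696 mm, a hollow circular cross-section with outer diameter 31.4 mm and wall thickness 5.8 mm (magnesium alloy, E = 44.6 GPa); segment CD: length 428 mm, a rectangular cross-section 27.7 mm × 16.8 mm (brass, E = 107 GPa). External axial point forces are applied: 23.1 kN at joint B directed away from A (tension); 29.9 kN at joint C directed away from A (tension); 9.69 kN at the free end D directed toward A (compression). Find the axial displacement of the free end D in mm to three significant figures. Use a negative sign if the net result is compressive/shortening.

0.747 mm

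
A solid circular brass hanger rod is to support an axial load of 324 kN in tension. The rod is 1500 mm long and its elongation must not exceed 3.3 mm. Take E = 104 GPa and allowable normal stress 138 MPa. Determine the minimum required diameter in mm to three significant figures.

54.7 mm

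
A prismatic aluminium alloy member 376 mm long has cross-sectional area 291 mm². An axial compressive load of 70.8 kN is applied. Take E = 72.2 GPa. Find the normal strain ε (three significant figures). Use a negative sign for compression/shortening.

-0.00337

σ = N/A = -243.3 MPa; ε = σ/E = -243.3/72200 = -3.370e-03.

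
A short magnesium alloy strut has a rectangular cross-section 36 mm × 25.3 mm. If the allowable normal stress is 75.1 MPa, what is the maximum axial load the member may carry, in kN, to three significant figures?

A = 910.8 mm².
P_max = σ_allow · A = 75.1 · 910.8 = 68400 N = 68.4 kN.

68.4 kN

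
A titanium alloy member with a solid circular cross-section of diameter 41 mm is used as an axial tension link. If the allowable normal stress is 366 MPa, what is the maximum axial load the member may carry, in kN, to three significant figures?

A = 1320 mm².
P_max = σ_allow · A = 366 · 1320 = 483200 N = 483.2 kN.

483 kN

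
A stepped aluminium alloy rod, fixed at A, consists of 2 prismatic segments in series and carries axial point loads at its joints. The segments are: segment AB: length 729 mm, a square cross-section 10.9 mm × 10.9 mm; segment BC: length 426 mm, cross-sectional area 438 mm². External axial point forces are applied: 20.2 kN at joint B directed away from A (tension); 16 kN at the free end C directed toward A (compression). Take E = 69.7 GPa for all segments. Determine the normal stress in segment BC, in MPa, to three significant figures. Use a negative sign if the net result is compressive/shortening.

Internal axial forces (sectioning from the free end, tension +): N_BC = -16 kN, N_AB = 4.2 kN.
σ_BC = N_BC/A_BC = -16000/438 = -36.53 MPa.

-36.5 MPa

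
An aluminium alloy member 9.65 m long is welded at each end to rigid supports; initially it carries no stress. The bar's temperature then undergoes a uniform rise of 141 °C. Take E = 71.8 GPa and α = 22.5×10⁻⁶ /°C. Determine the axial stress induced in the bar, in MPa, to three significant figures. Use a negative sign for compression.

-228 MPa

Free thermal expansion αLΔT = 22.5e-6 · 9650 · 141 = 30.61 mm.
The walls impose strain ε = −(30.61)/9650 = -3.1725e-03; σ = Eε = 71800 · -3.1725e-03 = -227.8 MPa.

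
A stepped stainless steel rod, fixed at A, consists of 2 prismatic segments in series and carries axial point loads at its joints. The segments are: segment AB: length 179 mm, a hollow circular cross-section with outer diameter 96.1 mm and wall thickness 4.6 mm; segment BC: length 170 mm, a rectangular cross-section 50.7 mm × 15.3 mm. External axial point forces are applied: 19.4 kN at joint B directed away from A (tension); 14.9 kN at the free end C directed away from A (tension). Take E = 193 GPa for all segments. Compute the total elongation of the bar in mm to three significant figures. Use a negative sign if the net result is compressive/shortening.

Internal axial forces (sectioning from the free end, tension +): N_BC = 14.9 kN, N_AB = 34.3 kN.
A_AB = 1322 mm².
A_BC = 775.7 mm².
δ_AB = 34300·179/(1322·193000) = 0.02406 mm
δ_BC = 14900·170/(775.7·193000) = 0.01692 mm
δ = Σδ_i = 0.04098 mm.

0.0410 mm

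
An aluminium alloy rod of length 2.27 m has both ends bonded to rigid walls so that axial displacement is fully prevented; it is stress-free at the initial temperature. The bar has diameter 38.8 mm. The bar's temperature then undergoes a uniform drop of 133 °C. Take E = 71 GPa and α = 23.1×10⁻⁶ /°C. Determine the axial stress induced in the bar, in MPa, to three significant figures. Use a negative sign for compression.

Free thermal expansion αLΔT = 23.1e-6 · 2270 · -133 = -6.974 mm.
The walls impose strain ε = −(-6.974)/2270 = 3.0723e-03; σ = Eε = 71000 · 3.0723e-03 = 218.1 MPa.

218 MPa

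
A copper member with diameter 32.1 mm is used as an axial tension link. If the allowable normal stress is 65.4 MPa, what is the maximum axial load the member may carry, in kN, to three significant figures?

A = 809.3 mm².
P_max = σ_allow · A = 65.4 · 809.3 = 52930 N = 52.93 kN.

52.9 kN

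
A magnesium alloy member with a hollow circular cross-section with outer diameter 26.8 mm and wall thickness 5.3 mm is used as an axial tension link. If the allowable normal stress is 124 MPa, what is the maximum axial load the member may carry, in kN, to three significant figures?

A = 358 mm².
P_max = σ_allow · A = 124 · 358 = 44390 N = 44.39 kN.

44.4 kN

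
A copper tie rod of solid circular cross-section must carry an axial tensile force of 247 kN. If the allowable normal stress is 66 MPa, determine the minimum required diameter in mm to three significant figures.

69.0 mm

Required area A ≥ P/σ_allow = 247000/66 = 3742 mm².
For a solid circular section, d ≥ √(4A/π) = 69.03 mm.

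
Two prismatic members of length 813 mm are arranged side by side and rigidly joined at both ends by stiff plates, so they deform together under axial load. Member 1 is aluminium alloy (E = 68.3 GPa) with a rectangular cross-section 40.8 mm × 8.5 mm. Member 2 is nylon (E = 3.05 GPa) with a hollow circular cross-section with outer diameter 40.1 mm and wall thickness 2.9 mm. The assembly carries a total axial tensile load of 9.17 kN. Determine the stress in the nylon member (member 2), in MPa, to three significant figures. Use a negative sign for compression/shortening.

1.13 MPa

A_1 = 346.8 mm².
A_2 = 338.9 mm².
Equal strain + equilibrium ⇒ each member carries load in proportion to AE: A₁E₁ = 23690000 N, A₂E₂ = 1034000 N, ΣAE = 24720000 N.
σ₂ = P·E₂/ΣAE = 9170·3050/24720000 = 1.131 MPa.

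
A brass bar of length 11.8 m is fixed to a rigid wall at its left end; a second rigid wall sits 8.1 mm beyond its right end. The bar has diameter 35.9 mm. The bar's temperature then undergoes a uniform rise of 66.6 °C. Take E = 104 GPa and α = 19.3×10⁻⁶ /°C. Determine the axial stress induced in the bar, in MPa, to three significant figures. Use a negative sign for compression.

Free thermal expansion αLΔT = 19.3e-6 · 11800 · 66.6 = 15.17 mm.
The walls engage after the gap closes; constrained expansion = 15.17 − 8.1 = 7.067 mm.
The walls impose strain ε = −(7.067)/11800 = -5.9894e-04; σ = Eε = 104000 · -5.9894e-04 = -62.29 MPa.

-62.3 MPa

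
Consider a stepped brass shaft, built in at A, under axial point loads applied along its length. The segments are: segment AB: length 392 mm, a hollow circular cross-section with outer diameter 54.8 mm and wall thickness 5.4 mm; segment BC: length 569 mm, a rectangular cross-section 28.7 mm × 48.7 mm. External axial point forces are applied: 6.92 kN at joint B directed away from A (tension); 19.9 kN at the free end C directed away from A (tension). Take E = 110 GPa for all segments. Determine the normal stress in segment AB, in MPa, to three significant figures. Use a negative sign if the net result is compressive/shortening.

32.0 MPa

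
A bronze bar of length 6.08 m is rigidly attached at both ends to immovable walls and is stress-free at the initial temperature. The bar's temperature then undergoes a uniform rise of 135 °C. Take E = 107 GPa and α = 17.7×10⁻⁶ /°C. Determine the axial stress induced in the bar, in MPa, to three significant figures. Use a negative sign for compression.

-256 MPa

Free thermal expansion αLΔT = 17.7e-6 · 6080 · 135 = 14.53 mm.
The walls impose strain ε = −(14.53)/6080 = -2.3895e-03; σ = Eε = 107000 · -2.3895e-03 = -255.7 MPa.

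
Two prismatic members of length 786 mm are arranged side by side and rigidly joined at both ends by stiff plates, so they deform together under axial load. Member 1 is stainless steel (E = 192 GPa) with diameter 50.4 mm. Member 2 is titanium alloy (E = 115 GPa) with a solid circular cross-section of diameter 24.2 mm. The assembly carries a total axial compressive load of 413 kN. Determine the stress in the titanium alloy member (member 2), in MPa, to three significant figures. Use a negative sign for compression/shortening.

A_1 = 1995 mm².
A_2 = 460 mm².
Equal strain + equilibrium ⇒ each member carries load in proportion to AE: A₁E₁ = 383000000 N, A₂E₂ = 52900000 N, ΣAE = 435900000 N.
σ₂ = P·E₂/ΣAE = -413000·115000/435900000 = -108.9 MPa.

-109 MPa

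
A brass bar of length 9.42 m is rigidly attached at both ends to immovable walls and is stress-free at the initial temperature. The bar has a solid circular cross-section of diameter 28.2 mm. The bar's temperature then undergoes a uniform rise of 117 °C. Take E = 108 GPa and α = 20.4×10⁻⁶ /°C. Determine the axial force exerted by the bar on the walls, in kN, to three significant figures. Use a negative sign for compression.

-161 kN

Free thermal expansion αLΔT = 20.4e-6 · 9420 · 117 = 22.48 mm.
The walls impose strain ε = −(22.48)/9420 = -2.3868e-03; σ = Eε = 108000 · -2.3868e-03 = -257.8 MPa.
Wall reaction R = σ·A = -257.8·624.6 = -161000 N = -161 kN.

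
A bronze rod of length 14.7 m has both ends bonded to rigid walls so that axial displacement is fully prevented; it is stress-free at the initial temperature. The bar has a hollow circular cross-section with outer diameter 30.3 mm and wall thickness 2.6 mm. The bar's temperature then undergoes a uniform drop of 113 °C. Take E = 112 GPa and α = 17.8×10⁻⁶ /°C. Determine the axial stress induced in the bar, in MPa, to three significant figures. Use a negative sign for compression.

Free thermal expansion αLΔT = 17.8e-6 · 14700 · -113 = -29.57 mm.
The walls impose strain ε = −(-29.57)/14700 = 2.0114e-03; σ = Eε = 112000 · 2.0114e-03 = 225.3 MPa.

225 MPa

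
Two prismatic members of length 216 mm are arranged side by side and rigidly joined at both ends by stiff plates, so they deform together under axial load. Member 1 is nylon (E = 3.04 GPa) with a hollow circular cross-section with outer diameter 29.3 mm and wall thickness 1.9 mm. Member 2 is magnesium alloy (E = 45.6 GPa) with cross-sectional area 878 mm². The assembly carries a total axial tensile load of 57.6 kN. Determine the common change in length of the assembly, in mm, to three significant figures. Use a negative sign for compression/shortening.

0.307 mm

A_1 = 163.6 mm².
Equal strain + equilibrium ⇒ each member carries load in proportion to AE: A₁E₁ = 497200 N, A₂E₂ = 40040000 N, ΣAE = 40530000 N.
δ = PL/ΣAE = 57600·216/40530000 = 0.3069 mm.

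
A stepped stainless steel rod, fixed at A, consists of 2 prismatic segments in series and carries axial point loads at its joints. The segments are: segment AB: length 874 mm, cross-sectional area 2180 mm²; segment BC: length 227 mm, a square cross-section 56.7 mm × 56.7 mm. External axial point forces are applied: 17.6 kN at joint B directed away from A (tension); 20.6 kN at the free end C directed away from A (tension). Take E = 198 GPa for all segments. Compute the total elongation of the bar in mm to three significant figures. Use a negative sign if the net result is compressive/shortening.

Internal axial forces (sectioning from the free end, tension +): N_BC = 20.6 kN, N_AB = 38.2 kN.
A_BC = 3215 mm².
δ_AB = 38200·874/(2180·198000) = 0.07735 mm
δ_BC = 20600·227/(3215·198000) = 0.007346 mm
δ = Σδ_i = 0.08469 mm.

0.0847 mm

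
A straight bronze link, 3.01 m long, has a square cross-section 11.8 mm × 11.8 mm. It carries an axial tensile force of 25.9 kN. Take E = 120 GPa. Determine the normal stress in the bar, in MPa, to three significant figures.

186 MPa

A = 139.2 mm².
σ = N/A = 25900/139.2 = 186 MPa.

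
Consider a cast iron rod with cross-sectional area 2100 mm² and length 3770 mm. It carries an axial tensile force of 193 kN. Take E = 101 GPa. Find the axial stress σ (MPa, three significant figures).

σ = N/A = 193000/2100 = 91.9 MPa.

91.9 MPa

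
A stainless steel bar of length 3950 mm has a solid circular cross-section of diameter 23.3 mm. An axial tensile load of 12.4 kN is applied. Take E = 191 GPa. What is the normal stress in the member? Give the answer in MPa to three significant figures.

29.1 MPa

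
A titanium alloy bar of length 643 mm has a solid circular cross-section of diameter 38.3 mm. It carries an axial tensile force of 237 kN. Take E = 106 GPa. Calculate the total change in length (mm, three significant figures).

A = 1152 mm².
δ_mech = NL/(AE) = 237000·643/(1152·106000) = 1.248 mm.

1.25 mm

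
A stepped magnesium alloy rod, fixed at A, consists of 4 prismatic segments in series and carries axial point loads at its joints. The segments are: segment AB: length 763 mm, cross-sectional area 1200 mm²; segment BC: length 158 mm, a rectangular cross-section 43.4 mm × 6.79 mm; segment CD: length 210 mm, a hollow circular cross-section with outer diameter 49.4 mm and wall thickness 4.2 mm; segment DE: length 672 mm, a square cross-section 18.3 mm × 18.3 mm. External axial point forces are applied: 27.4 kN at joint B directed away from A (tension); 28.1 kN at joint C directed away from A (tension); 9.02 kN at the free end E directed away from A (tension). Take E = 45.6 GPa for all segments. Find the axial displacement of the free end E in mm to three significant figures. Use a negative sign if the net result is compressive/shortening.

1.80 mm

Internal axial forces (sectioning from the free end, tension +): N_DE = 9.02 kN, N_CD = 9.02 kN, N_BC = 37.12 kN, N_AB = 64.52 kN.
A_BC = 294.7 mm².
A_CD = 596.4 mm².
A_DE = 334.9 mm².
δ_AB = 64520·763/(1200·45600) = 0.8996 mm
δ_BC = 37120·158/(294.7·45600) = 0.4365 mm
δ_CD = 9020·210/(596.4·45600) = 0.06965 mm
δ_DE = 9020·672/(334.9·45600) = 0.3969 mm
δ = Σδ_i = 1.803 mm.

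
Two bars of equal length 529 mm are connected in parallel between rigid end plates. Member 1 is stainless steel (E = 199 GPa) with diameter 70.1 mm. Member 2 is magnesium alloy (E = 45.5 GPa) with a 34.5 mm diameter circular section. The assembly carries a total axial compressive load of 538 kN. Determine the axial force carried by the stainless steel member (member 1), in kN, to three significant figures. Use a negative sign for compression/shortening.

A_1 = 3859 mm².
A_2 = 934.8 mm².
Equal strain + equilibrium ⇒ each member carries load in proportion to AE: A₁E₁ = 768000000 N, A₂E₂ = 42530000 N, ΣAE = 810600000 N.
F₁ = P·A₁E₁/ΣAE = -538000·768000000/810600000 = -509800 N.

-510 kN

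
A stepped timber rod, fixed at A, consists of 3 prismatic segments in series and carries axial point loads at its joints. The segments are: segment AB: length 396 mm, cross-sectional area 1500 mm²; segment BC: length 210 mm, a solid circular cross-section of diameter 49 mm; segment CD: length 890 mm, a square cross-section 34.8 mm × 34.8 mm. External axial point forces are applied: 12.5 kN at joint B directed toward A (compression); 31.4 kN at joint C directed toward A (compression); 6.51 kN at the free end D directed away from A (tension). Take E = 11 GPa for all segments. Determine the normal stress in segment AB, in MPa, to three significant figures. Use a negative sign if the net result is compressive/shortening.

Internal axial forces (sectioning from the free end, tension +): N_CD = 6.51 kN, N_BC = -24.89 kN, N_AB = -37.39 kN.
σ_AB = N_AB/A_AB = -37390/1500 = -24.93 MPa.

-24.9 MPa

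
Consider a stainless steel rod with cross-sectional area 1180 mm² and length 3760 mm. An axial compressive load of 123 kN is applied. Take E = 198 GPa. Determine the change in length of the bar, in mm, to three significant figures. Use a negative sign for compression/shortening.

-1.98 mm

δ_mech = NL/(AE) = -123000·3760/(1180·198000) = -1.979 mm.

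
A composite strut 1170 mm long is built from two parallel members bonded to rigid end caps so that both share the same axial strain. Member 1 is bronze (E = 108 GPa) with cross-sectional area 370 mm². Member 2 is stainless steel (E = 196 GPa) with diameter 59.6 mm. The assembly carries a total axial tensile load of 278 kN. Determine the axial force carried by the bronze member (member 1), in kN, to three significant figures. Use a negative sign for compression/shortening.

18.9 kN

A_2 = 2790 mm².
Equal strain + equilibrium ⇒ each member carries load in proportion to AE: A₁E₁ = 39960000 N, A₂E₂ = 546800000 N, ΣAE = 586800000 N.
F₁ = P·A₁E₁/ΣAE = 278000·39960000/586800000 = 18930 N.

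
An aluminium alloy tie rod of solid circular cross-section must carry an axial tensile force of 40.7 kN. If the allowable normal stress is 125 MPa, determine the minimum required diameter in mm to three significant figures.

20.4 mm

Required area A ≥ P/σ_allow = 40700/125 = 325.6 mm².
For a solid circular section, d ≥ √(4A/π) = 20.36 mm.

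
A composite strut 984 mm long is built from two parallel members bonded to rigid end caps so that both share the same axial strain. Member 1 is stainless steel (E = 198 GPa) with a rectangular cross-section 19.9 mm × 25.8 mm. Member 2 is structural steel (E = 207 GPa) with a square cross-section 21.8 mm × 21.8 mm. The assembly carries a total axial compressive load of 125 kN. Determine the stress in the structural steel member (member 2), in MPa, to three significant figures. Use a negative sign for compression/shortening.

-129 MPa

A_1 = 513.4 mm².
A_2 = 475.2 mm².
Equal strain + equilibrium ⇒ each member carries load in proportion to AE: A₁E₁ = 101700000 N, A₂E₂ = 98370000 N, ΣAE = 200000000 N.
σ₂ = P·E₂/ΣAE = -125000·207000/200000000 = -129.4 MPa.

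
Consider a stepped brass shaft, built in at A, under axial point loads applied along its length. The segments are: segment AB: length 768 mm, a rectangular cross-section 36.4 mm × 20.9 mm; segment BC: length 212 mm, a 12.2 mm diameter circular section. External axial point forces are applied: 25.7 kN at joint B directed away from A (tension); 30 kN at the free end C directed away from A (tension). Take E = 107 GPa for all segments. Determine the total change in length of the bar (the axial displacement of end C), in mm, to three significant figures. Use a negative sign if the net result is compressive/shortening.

1.03 mm

Internal axial forces (sectioning from the free end, tension +): N_BC = 30 kN, N_AB = 55.7 kN.
A_AB = 760.8 mm².
A_BC = 116.9 mm².
δ_AB = 55700·768/(760.8·107000) = 0.5255 mm
δ_BC = 30000·212/(116.9·107000) = 0.5085 mm
δ = Σδ_i = 1.034 mm.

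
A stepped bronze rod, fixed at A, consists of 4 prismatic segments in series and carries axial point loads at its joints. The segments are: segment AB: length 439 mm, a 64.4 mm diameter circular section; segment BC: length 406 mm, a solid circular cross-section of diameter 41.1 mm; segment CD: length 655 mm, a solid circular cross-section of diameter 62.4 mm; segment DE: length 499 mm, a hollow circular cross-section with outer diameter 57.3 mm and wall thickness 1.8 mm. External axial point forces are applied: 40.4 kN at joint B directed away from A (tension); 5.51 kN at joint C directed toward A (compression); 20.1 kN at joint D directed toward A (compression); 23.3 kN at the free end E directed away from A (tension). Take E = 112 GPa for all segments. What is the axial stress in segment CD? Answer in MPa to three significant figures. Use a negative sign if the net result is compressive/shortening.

Internal axial forces (sectioning from the free end, tension +): N_DE = 23.3 kN, N_CD = 3.2 kN, N_BC = -2.31 kN, N_AB = 38.09 kN.
A_CD = 3058 mm².
σ_CD = N_CD/A_CD = 3200/3058 = 1.046 MPa.

1.05 MPa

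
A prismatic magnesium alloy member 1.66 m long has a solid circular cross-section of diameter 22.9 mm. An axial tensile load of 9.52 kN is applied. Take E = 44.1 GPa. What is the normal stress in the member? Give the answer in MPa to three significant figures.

A = 411.9 mm².
σ = N/A = 9520/411.9 = 23.11 MPa.

23.1 MPa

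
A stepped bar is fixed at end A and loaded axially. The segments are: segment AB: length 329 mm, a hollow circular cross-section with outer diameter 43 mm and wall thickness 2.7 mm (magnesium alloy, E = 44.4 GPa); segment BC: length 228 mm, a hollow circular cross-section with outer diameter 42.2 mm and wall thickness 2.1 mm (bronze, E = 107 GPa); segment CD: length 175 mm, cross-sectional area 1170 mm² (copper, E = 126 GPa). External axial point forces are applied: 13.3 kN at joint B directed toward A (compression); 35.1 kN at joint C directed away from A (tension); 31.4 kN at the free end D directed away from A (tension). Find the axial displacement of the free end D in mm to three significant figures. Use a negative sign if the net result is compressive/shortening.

1.73 mm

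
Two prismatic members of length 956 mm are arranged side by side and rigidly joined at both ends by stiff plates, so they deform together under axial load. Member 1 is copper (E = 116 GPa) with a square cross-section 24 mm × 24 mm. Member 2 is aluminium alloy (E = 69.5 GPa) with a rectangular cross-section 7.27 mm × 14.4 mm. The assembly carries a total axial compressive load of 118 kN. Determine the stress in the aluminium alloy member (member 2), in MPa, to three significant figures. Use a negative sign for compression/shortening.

A_1 = 576 mm².
A_2 = 104.7 mm².
Equal strain + equilibrium ⇒ each member carries load in proportion to AE: A₁E₁ = 66820000 N, A₂E₂ = 7276000 N, ΣAE = 74090000 N.
σ₂ = P·E₂/ΣAE = -118000·69500/74090000 = -110.7 MPa.

-111 MPa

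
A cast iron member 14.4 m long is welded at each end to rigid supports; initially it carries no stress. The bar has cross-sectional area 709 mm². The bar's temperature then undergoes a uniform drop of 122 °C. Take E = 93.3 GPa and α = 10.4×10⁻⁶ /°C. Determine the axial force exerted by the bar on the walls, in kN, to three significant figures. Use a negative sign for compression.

Free thermal expansion αLΔT = 10.4e-6 · 14400 · -122 = -18.27 mm.
The walls impose strain ε = −(-18.27)/14400 = 1.2688e-03; σ = Eε = 93300 · 1.2688e-03 = 118.4 MPa.
Wall reaction R = σ·A = 118.4·709 = 83930 N = 83.93 kN.

83.9 kN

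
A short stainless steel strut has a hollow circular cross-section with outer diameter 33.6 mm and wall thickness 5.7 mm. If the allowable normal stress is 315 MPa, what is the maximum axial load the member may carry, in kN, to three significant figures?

A = 499.6 mm².
P_max = σ_allow · A = 315 · 499.6 = 157400 N = 157.4 kN.

157 kN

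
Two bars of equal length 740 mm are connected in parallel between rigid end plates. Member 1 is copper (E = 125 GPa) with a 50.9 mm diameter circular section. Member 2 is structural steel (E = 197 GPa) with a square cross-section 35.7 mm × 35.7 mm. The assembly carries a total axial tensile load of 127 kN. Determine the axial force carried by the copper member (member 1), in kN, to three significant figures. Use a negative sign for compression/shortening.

63.9 kN

A_1 = 2035 mm².
A_2 = 1274 mm².
Equal strain + equilibrium ⇒ each member carries load in proportion to AE: A₁E₁ = 254400000 N, A₂E₂ = 251100000 N, ΣAE = 505400000 N.
F₁ = P·A₁E₁/ΣAE = 127000·254400000/505400000 = 63910 N.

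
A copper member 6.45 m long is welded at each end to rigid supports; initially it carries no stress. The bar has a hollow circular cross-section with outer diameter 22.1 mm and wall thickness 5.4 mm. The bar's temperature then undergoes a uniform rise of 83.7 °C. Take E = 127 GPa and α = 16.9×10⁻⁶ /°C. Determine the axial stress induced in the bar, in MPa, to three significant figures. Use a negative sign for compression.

Free thermal expansion αLΔT = 16.9e-6 · 6450 · 83.7 = 9.124 mm.
The walls impose strain ε = −(9.124)/6450 = -1.4145e-03; σ = Eε = 127000 · -1.4145e-03 = -179.6 MPa.

-180 MPa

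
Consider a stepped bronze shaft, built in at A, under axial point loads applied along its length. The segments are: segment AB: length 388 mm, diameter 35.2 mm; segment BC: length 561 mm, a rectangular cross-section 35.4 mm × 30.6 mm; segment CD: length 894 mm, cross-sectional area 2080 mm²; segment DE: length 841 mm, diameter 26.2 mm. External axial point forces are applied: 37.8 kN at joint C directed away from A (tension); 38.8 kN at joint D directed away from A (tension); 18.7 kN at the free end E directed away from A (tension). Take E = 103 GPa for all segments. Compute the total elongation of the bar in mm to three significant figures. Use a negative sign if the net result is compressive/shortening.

1.37 mm

Internal axial forces (sectioning from the free end, tension +): N_DE = 18.7 kN, N_CD = 57.5 kN, N_BC = 95.3 kN, N_AB = 95.3 kN.
A_AB = 973.1 mm².
A_BC = 1083 mm².
A_DE = 539.1 mm².
δ_AB = 95300·388/(973.1·103000) = 0.3689 mm
δ_BC = 95300·561/(1083·103000) = 0.4792 mm
δ_CD = 57500·894/(2080·103000) = 0.2399 mm
δ_DE = 18700·841/(539.1·103000) = 0.2832 mm
δ = Σδ_i = 1.371 mm.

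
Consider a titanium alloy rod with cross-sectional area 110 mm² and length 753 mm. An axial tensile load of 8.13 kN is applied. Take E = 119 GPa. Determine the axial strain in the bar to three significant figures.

σ = N/A = 73.91 MPa; ε = σ/E = 73.91/119000 = 6.211e-04.

6.21e-04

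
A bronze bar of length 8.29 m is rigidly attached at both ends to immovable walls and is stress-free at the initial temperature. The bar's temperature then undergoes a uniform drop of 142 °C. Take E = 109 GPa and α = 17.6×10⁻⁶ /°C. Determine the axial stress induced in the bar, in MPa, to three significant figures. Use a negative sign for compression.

272 MPa

Free thermal expansion αLΔT = 17.6e-6 · 8290 · -142 = -20.72 mm.
The walls impose strain ε = −(-20.72)/8290 = 2.4992e-03; σ = Eε = 109000 · 2.4992e-03 = 272.4 MPa.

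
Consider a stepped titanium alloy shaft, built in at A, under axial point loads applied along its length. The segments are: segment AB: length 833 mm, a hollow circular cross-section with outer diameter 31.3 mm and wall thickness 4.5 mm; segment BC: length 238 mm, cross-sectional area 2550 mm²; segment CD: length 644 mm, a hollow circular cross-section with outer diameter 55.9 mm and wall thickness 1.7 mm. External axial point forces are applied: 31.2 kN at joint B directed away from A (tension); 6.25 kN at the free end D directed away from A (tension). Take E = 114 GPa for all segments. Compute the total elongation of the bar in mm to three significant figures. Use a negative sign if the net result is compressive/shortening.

Internal axial forces (sectioning from the free end, tension +): N_CD = 6.25 kN, N_BC = 6.25 kN, N_AB = 37.45 kN.
A_AB = 378.9 mm².
A_CD = 289.5 mm².
δ_AB = 37450·833/(378.9·114000) = 0.7223 mm
δ_BC = 6250·238/(2550·114000) = 0.005117 mm
δ_CD = 6250·644/(289.5·114000) = 0.122 mm
δ = Σδ_i = 0.8494 mm.

0.849 mm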